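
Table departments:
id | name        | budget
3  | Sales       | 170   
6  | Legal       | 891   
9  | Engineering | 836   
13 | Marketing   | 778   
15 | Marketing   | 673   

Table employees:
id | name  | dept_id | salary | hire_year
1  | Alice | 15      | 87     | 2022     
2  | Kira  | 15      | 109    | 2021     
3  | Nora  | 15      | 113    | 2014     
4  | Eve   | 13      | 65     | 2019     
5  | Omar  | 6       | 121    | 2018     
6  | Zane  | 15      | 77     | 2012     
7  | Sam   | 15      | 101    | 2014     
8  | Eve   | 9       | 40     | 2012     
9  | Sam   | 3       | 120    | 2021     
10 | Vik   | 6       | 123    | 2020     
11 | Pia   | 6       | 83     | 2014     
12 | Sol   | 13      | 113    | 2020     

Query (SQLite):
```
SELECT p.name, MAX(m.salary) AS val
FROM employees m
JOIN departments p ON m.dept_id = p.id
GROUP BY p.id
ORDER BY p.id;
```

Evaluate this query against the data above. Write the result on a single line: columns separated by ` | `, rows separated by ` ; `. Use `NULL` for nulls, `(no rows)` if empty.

Join each employees row to its departments via dept_id.
Group joined rows by departments.id; compute MAX(m.salary) per group.
  3: ids {9} → MAX(m.salary)=120
  6: ids {5, 10, 11} → MAX(m.salary)=123
  9: ids {8} → MAX(m.salary)=40
  13: ids {4, 12} → MAX(m.salary)=113
  15: ids {1, 2, 3, 6, 7} → MAX(m.salary)=113

Sales | 120 ; Legal | 123 ; Engineering | 40 ; Marketing | 113 ; Marketing | 113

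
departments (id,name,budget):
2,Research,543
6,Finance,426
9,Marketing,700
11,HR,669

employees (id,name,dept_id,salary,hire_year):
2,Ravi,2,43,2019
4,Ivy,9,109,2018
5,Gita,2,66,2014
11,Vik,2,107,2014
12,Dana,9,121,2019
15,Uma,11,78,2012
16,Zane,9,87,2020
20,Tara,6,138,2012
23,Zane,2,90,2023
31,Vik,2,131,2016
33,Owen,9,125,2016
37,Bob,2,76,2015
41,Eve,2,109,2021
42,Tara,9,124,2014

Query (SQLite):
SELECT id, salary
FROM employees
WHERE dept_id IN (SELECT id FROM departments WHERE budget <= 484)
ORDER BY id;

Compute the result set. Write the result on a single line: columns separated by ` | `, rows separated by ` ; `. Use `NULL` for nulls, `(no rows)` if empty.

Inner query: departments.id where budget <= 484.
Outer: keep employees rows whose dept_id is in that set.
Inner query → {6}

20 | 138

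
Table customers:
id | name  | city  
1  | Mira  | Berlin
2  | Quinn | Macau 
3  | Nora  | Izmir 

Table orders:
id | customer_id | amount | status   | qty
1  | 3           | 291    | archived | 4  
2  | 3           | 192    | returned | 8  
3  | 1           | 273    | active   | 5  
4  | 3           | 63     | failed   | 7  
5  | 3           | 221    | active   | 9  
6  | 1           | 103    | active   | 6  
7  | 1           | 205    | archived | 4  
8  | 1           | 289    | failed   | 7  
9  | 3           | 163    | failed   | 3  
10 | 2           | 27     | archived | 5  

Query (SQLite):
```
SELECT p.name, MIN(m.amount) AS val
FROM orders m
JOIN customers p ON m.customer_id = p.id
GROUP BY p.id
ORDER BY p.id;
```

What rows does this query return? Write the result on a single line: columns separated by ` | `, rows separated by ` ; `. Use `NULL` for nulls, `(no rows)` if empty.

Mira | 103 ; Quinn | 27 ; Nora | 63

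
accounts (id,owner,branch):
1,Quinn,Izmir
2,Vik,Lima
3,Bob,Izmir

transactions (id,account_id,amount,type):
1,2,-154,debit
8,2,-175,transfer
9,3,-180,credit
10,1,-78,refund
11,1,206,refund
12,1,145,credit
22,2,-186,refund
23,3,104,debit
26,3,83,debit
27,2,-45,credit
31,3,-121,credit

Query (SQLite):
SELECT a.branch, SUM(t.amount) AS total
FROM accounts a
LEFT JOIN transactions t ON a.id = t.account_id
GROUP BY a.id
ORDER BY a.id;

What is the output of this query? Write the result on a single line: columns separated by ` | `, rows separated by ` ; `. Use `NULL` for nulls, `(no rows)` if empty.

LEFT JOIN keeps every accounts row; unmatched ones get NULL for transactions columns.
Group by accounts.id and compute SUM(t.amount). SUM over an all-NULL group is NULL.
  1: ids {10, 11, 12} → SUM(t.amount)=273
  2: ids {1, 8, 22, 27} → SUM(t.amount)=-560
  3: ids {9, 23, 26, 31} → SUM(t.amount)=-114

Izmir | 273 ; Lima | -560 ; Izmir | -114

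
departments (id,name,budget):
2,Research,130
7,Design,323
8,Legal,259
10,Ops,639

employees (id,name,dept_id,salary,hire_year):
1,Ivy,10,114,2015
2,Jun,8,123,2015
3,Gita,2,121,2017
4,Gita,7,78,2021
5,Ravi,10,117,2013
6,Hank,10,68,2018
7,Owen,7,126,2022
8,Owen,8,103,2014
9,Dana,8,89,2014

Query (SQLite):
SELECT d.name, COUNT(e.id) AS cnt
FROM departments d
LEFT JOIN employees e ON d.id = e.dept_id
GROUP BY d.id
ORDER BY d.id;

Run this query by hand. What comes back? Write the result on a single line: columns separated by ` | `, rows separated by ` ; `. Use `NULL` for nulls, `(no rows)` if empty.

Research | 1 ; Design | 2 ; Legal | 3 ; Ops | 3

LEFT JOIN keeps every departments row; unmatched ones get NULL for employees columns.
Group by departments.id and compute COUNT(e.id). COUNT(col) of an all-NULL group is 0.
  2: ids {3} → COUNT(e.id)=1
  7: ids {4, 7} → COUNT(e.id)=2
  8: ids {2, 8, 9} → COUNT(e.id)=3
  10: ids {1, 5, 6} → COUNT(e.id)=3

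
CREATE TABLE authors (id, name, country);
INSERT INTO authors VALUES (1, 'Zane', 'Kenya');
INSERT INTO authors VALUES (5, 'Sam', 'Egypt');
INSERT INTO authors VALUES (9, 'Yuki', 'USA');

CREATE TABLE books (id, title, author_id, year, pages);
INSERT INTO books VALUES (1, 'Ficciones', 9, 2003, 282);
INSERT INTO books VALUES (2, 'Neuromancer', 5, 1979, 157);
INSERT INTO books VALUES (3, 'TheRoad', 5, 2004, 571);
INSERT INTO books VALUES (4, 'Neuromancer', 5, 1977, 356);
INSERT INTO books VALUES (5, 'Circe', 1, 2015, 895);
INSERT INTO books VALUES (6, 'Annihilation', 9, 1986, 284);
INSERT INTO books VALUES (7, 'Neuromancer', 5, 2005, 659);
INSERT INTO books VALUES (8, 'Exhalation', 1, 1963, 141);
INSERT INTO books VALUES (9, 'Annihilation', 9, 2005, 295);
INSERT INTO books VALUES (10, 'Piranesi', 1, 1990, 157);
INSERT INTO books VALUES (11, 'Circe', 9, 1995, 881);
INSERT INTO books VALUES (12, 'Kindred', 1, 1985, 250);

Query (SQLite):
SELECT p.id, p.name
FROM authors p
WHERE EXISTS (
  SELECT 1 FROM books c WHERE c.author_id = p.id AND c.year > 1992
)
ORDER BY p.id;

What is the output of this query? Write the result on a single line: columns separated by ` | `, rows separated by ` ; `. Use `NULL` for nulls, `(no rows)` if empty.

1 | Zane ; 5 | Sam ; 9 | Yuki

For each authors row, check whether any books with matching author_id has year > 1992.
Keep rows where that is true.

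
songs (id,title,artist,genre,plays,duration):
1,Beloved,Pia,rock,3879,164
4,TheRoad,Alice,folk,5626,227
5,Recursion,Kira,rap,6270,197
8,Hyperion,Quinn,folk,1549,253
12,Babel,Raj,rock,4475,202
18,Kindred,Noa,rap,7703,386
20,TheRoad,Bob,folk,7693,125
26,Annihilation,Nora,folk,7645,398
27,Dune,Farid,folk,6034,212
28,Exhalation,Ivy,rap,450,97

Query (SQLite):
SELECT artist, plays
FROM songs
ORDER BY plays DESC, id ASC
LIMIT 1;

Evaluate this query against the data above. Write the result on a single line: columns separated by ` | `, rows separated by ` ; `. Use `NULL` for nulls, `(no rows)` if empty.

Sort by plays desc, tiebreak id asc: (7703, id=18), (7693, id=20), (7645, id=26), (6270, id=5) …. Take first 1.

Noa | 7703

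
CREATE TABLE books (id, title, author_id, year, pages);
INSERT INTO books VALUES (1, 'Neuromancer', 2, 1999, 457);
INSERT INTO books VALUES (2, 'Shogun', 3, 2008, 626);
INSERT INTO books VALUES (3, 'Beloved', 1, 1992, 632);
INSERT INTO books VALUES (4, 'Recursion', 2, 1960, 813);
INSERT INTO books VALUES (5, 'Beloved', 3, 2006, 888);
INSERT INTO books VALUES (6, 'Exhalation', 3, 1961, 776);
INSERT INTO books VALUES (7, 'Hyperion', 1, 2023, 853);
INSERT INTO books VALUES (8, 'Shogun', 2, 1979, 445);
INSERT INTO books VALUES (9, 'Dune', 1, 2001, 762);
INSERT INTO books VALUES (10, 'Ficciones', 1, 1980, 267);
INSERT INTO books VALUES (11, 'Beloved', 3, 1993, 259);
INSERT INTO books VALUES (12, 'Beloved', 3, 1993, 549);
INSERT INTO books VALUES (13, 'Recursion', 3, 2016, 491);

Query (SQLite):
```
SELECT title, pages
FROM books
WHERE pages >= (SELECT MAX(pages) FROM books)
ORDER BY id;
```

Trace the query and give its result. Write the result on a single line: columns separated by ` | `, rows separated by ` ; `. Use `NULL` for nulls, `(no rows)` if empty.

Beloved | 888

Scalar subquery: MAX(pages) over all books rows = 888.
Keep rows where pages >= that value.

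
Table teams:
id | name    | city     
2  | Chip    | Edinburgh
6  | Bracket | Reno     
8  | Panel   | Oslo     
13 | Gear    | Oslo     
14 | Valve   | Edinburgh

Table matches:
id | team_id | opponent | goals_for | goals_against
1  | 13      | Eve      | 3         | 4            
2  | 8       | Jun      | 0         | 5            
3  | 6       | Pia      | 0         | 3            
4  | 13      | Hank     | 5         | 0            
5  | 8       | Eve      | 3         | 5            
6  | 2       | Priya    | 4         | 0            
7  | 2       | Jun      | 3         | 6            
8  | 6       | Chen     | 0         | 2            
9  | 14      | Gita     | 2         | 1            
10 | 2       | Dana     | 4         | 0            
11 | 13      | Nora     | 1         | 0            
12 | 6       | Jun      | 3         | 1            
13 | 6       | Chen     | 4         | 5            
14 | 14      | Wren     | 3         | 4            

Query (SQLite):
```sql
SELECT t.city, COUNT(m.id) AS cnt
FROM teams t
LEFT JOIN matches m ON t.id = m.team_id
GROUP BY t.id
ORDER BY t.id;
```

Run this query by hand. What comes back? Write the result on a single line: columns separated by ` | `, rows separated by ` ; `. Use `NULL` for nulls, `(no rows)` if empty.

Edinburgh | 3 ; Reno | 4 ; Oslo | 2 ; Oslo | 3 ; Edinburgh | 2

LEFT JOIN keeps every teams row; unmatched ones get NULL for matches columns.
Group by teams.id and compute COUNT(m.id). COUNT(col) of an all-NULL group is 0.
  2: ids {6, 7, 10} → COUNT(m.id)=3
  6: ids {3, 8, 12, 13} → COUNT(m.id)=4
  8: ids {2, 5} → COUNT(m.id)=2
  13: ids {1, 4, 11} → COUNT(m.id)=3
  14: ids {9, 14} → COUNT(m.id)=2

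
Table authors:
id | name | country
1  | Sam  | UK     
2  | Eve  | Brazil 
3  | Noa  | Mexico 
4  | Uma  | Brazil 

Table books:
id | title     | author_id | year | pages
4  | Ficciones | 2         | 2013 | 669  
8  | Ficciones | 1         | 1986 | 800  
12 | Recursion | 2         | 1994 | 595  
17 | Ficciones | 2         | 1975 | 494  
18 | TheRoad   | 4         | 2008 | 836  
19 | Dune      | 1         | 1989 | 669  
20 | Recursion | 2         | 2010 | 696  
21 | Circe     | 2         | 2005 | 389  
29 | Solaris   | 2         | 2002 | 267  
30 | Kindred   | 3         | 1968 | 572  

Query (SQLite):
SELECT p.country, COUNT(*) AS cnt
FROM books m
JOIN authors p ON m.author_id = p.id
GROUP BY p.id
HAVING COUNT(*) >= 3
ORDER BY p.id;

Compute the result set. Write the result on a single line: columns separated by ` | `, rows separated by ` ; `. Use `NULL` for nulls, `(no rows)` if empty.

Join each books row to its authors via author_id.
Group joined rows by authors.id; compute COUNT(*) per group.
HAVING: keep groups with count ≥ 3.
  1: ids {8, 19} → COUNT(*)=2
  2: ids {4, 12, 17, 20, 21, 29} → COUNT(*)=6
  3: ids {30} → COUNT(*)=1
  4: ids {18} → COUNT(*)=1

Brazil | 6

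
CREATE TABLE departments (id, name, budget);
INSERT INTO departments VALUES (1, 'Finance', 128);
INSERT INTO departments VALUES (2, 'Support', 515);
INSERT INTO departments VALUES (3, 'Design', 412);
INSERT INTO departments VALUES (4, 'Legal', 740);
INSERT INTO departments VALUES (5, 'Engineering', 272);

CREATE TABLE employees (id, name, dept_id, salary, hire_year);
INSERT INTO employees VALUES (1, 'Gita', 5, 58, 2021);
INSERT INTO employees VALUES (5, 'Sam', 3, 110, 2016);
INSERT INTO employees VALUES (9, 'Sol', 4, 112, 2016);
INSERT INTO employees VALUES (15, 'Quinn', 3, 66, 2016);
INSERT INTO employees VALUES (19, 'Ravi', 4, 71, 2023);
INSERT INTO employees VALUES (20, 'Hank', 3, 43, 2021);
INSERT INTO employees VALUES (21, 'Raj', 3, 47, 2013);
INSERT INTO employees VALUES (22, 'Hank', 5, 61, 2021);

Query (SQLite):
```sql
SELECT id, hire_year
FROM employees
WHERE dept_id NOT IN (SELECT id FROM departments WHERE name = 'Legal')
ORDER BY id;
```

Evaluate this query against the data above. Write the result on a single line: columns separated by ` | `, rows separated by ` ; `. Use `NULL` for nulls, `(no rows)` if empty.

Inner query: departments.id where name = 'Legal'.
Outer: keep employees rows whose dept_id is not in that set.
Inner query → {4}

1 | 2021 ; 5 | 2016 ; 15 | 2016 ; 20 | 2021 ; 21 | 2013 ; 22 | 2021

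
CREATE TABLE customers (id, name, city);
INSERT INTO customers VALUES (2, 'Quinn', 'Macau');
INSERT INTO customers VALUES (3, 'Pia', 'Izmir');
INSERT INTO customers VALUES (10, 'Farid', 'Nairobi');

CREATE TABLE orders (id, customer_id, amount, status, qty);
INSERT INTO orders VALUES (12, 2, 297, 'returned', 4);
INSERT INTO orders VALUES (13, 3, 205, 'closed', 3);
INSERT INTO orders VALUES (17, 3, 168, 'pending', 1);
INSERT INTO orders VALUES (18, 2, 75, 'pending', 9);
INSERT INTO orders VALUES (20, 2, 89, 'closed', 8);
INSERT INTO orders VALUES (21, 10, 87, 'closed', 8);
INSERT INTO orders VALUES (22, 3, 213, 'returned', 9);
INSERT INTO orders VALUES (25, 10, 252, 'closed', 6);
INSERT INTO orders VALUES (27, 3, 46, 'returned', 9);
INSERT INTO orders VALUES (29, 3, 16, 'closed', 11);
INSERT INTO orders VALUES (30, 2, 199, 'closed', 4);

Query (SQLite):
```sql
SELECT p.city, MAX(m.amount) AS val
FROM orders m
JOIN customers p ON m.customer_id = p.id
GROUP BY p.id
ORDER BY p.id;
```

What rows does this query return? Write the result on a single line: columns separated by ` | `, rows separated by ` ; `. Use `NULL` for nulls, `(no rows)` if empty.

Macau | 297 ; Izmir | 213 ; Nairobi | 252

Join each orders row to its customers via customer_id.
Group joined rows by customers.id; compute MAX(m.amount) per group.
  2: ids {12, 18, 20, 30} → MAX(m.amount)=297
  3: ids {13, 17, 22, 27, 29} → MAX(m.amount)=213
  10: ids {21, 25} → MAX(m.amount)=252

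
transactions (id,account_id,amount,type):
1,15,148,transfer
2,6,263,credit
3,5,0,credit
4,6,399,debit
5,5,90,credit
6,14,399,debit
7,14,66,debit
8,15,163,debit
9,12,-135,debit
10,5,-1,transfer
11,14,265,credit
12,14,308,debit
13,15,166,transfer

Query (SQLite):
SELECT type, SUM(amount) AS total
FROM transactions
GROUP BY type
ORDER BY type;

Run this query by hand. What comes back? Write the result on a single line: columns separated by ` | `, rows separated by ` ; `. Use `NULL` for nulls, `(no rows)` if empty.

Partition transactions by type; compute SUM(amount) within each group.
  credit: ids {2, 3, 5, 11} → SUM(amount)=618
  debit: ids {4, 6, 7, 8, 9, 12} → SUM(amount)=1200
  transfer: ids {1, 10, 13} → SUM(amount)=313

credit | 618 ; debit | 1200 ; transfer | 313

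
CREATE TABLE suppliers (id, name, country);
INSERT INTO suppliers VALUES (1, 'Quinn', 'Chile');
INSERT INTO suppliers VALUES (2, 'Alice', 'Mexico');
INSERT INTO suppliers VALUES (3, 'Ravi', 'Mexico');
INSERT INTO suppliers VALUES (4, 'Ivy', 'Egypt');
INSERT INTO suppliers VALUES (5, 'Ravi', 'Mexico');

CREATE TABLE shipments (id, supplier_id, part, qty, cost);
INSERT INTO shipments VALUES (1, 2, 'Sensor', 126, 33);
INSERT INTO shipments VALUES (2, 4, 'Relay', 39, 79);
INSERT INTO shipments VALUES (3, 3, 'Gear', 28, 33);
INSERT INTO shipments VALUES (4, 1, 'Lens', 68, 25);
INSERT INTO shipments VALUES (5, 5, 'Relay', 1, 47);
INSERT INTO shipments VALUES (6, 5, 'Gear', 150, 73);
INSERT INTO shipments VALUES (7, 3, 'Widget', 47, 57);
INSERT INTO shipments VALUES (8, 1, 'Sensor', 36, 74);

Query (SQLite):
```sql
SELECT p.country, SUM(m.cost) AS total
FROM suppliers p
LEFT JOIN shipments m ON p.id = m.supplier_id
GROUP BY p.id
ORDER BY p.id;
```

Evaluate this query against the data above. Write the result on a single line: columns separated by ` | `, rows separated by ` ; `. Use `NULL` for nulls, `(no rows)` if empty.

LEFT JOIN keeps every suppliers row; unmatched ones get NULL for shipments columns.
Group by suppliers.id and compute SUM(m.cost). SUM over an all-NULL group is NULL.
  1: ids {4, 8} → SUM(m.cost)=99
  2: ids {1} → SUM(m.cost)=33
  3: ids {3, 7} → SUM(m.cost)=90
  4: ids {2} → SUM(m.cost)=79
  5: ids {5, 6} → SUM(m.cost)=120

Chile | 99 ; Mexico | 33 ; Mexico | 90 ; Egypt | 79 ; Mexico | 120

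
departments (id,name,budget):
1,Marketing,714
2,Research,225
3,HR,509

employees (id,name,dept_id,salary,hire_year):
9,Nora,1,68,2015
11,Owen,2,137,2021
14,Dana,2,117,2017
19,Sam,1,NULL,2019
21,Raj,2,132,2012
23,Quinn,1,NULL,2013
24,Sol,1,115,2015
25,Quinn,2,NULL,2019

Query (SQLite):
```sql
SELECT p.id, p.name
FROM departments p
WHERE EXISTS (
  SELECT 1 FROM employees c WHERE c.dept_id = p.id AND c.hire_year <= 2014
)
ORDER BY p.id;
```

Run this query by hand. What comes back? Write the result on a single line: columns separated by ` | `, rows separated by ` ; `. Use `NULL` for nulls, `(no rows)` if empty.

1 | Marketing ; 2 | Research

For each departments row, check whether any employees with matching dept_id has hire_year <= 2014.
Keep rows where that is true.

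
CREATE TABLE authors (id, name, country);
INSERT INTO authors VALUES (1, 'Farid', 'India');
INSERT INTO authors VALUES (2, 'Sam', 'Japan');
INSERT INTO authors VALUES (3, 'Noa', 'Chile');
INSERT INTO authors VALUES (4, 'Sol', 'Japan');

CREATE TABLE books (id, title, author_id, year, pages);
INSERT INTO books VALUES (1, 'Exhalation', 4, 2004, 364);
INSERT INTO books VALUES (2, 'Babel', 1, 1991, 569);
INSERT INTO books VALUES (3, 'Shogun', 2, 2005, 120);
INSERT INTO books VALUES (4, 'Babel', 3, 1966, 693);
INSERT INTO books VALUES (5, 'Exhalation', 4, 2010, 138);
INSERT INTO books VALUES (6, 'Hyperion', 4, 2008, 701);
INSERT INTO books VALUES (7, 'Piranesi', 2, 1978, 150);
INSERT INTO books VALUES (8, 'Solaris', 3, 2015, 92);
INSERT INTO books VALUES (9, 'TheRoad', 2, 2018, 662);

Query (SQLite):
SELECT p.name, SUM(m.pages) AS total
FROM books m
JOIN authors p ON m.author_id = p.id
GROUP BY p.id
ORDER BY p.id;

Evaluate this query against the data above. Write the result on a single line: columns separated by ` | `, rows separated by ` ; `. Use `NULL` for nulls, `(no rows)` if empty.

Farid | 569 ; Sam | 932 ; Noa | 785 ; Sol | 1203

Join each books row to its authors via author_id.
Group joined rows by authors.id; compute SUM(m.pages) per group.
  1: ids {2} → SUM(m.pages)=569
  2: ids {3, 7, 9} → SUM(m.pages)=932
  3: ids {4, 8} → SUM(m.pages)=785
  4: ids {1, 5, 6} → SUM(m.pages)=1203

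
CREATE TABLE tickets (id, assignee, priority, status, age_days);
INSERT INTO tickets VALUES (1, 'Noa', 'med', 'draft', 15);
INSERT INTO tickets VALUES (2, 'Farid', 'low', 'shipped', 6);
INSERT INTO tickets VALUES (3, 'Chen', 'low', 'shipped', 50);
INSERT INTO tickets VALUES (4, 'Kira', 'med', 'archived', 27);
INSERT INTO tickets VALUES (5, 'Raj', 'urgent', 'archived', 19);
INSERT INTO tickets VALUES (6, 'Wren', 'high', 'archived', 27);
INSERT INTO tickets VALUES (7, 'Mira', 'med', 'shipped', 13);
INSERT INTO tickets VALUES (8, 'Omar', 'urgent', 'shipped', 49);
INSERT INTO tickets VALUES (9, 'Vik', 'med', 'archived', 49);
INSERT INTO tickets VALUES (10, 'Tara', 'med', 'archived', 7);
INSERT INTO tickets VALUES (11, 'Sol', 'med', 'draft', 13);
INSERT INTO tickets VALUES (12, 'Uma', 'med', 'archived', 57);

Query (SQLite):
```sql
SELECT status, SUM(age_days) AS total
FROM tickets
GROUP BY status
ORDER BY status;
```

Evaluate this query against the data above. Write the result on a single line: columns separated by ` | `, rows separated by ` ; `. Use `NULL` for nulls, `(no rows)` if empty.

Partition tickets by status; compute SUM(age_days) within each group.
  archived: ids {4, 5, 6, 9, 10, 12} → SUM(age_days)=186
  draft: ids {1, 11} → SUM(age_days)=28
  shipped: ids {2, 3, 7, 8} → SUM(age_days)=118

archived | 186 ; draft | 28 ; shipped | 118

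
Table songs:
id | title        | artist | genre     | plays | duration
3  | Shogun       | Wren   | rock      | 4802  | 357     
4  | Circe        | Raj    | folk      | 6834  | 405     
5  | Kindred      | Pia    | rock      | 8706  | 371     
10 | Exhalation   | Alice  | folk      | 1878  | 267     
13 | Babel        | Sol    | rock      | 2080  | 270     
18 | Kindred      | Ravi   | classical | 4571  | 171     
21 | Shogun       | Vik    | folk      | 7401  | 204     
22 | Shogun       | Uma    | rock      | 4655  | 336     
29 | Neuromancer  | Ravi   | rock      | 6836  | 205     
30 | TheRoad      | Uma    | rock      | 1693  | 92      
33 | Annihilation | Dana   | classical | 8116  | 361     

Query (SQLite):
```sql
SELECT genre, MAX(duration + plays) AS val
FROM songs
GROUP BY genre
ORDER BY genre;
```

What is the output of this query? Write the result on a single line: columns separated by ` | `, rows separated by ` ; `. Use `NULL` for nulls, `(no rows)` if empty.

For each row compute duration + plays.
Group by genre; take MAX of the expression per group.
  classical: ids {18, 33} → MAX(duration + plays)=8477
  folk: ids {4, 10, 21} → MAX(duration + plays)=7605
  rock: ids {3, 5, 13, 22, 29, 30} → MAX(duration + plays)=9077

classical | 8477 ; folk | 7605 ; rock | 9077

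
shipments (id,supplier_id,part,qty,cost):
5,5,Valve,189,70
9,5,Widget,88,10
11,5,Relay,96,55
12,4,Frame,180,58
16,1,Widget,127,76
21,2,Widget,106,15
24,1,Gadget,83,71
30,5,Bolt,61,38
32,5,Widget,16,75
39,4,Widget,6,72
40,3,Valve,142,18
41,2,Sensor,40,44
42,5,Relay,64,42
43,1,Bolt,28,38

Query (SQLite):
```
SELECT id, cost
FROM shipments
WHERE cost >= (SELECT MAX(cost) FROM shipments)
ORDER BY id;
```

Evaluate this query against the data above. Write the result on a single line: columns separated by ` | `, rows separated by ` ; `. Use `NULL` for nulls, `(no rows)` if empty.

16 | 76

Scalar subquery: MAX(cost) over all shipments rows = 76.
Keep rows where cost >= that value.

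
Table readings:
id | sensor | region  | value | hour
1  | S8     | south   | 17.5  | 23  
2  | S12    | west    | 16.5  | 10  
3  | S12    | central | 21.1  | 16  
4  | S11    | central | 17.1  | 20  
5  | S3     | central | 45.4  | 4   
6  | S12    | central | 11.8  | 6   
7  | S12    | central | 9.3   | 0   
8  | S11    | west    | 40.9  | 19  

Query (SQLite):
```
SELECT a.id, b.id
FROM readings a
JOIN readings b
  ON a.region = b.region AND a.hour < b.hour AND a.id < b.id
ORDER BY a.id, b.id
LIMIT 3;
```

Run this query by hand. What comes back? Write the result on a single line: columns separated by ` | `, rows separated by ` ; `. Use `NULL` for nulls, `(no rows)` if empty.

Pairs (a,b) with same region, a.hour < b.hour, a.id < b.id.
region groups: central:{3,4,5,6,7} south:{1} west:{2,8}
Ordered by (a.id, b.id); first 3.

2 | 8 ; 3 | 4 ; 5 | 6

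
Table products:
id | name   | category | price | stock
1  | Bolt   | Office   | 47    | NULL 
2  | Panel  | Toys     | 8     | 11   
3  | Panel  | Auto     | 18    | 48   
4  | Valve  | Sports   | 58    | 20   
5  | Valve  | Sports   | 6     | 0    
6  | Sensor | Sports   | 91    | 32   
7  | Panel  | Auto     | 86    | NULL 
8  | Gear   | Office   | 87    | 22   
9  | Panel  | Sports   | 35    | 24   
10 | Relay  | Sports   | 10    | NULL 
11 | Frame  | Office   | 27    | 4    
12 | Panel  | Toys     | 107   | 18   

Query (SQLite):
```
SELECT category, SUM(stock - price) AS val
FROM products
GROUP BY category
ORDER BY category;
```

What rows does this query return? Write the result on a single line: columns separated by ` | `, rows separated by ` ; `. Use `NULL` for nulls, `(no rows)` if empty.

For each row compute stock - price.
Group by category; take SUM of the expression per group.
  Auto: ids {3, 7} → SUM(stock - price)=30
  Office: ids {1, 8, 11} → SUM(stock - price)=-88
  Sports: ids {4, 5, 6, 9, 10} → SUM(stock - price)=-114
  Toys: ids {2, 12} → SUM(stock - price)=-86

Auto | 30 ; Office | -88 ; Sports | -114 ; Toys | -86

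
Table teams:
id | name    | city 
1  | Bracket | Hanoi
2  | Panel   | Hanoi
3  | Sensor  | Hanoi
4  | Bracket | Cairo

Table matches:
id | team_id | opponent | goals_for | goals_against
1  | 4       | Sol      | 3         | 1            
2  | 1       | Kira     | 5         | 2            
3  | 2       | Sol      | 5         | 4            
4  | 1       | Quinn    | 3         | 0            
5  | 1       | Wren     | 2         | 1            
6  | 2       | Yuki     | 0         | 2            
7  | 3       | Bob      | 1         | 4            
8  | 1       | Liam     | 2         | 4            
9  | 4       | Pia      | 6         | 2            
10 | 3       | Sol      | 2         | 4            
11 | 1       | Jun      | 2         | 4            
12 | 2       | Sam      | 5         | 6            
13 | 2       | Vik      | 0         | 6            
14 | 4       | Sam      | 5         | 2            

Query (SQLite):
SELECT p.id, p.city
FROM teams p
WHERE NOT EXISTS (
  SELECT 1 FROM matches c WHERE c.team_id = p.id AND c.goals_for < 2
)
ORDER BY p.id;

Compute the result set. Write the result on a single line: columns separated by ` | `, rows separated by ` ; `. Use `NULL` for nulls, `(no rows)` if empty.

For each teams row, check whether any matches with matching team_id has goals_for < 2.
Keep rows where that is false.

1 | Hanoi ; 4 | Cairo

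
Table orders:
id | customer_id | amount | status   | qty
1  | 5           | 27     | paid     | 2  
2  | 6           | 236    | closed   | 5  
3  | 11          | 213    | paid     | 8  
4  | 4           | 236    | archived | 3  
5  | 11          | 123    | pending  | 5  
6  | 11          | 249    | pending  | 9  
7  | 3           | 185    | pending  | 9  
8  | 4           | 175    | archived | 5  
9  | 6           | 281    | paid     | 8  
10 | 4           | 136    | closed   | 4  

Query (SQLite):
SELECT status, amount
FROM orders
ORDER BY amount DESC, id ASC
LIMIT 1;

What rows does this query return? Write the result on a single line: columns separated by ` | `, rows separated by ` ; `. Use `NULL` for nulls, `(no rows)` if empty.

Sort by amount desc, tiebreak id asc: (281, id=9), (249, id=6), (236, id=2), (236, id=4) …. Take first 1.

paid | 281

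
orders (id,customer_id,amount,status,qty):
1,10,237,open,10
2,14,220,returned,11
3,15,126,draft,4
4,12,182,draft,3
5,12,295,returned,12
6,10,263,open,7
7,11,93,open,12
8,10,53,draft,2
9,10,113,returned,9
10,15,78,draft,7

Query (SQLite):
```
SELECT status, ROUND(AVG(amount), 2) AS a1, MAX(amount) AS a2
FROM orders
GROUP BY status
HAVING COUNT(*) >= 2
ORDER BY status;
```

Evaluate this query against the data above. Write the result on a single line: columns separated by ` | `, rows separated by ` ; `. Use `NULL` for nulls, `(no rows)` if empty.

draft | 109.75 | 182 ; open | 197.67 | 263 ; returned | 209.33 | 295

Group orders by status.
Per group compute: ROUND(AVG(amount), 2), MAX(amount).
HAVING: drop groups with fewer than 2 rows.
  draft: ids {3, 4, 8, 10} → ROUND(AVG(amount), 2)=109.75, MAX(amount)=182
  open: ids {1, 6, 7} → ROUND(AVG(amount), 2)=197.67, MAX(amount)=263
  returned: ids {2, 5, 9} → ROUND(AVG(amount), 2)=209.33, MAX(amount)=295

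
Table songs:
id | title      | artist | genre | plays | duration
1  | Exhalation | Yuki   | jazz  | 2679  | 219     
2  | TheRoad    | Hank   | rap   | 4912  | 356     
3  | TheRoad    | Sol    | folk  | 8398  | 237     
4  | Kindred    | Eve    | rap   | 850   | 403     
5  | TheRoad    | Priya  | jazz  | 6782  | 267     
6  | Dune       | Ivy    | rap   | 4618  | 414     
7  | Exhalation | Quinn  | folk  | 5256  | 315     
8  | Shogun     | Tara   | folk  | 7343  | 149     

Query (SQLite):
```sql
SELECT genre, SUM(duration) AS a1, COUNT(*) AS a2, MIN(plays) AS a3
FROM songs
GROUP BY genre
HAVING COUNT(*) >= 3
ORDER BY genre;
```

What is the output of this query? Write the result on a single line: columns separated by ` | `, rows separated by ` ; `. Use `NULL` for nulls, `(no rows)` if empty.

Group songs by genre.
Per group compute: SUM(duration), COUNT(*), MIN(plays).
HAVING: drop groups with fewer than 3 rows.
  folk: ids {3, 7, 8} → SUM(duration)=701, COUNT(*)=3, MIN(plays)=5256
  jazz: ids {1, 5} → SUM(duration)=486, COUNT(*)=2, MIN(plays)=2679
  rap: ids {2, 4, 6} → SUM(duration)=1173, COUNT(*)=3, MIN(plays)=850

folk | 701 | 3 | 5256 ; rap | 1173 | 3 | 850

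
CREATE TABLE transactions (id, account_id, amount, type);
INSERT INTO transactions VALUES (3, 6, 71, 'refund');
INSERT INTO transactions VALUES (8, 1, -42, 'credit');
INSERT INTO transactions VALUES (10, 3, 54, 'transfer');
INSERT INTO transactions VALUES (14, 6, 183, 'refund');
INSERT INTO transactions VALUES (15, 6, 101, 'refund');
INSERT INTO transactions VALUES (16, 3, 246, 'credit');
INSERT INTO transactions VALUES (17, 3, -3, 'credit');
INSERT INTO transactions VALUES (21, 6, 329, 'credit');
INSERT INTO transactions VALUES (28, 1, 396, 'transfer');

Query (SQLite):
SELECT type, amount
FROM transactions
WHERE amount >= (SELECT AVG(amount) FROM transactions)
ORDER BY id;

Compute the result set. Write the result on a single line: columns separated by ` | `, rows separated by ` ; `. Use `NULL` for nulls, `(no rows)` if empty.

Scalar subquery: AVG(amount) over all transactions rows = 148.333333 (≈; comparison uses full precision).
Keep rows where amount >= that value.

refund | 183 ; credit | 246 ; credit | 329 ; transfer | 396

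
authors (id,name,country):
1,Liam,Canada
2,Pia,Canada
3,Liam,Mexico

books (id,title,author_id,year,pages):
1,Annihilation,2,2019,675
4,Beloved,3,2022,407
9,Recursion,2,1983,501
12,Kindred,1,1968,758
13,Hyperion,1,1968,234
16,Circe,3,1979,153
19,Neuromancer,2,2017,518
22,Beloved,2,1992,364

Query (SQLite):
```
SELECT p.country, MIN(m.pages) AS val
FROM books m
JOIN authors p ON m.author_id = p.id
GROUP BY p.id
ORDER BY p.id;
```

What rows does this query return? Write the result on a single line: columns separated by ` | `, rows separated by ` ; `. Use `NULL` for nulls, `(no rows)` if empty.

Canada | 234 ; Canada | 364 ; Mexico | 153

Join each books row to its authors via author_id.
Group joined rows by authors.id; compute MIN(m.pages) per group.
  1: ids {12, 13} → MIN(m.pages)=234
  2: ids {1, 9, 19, 22} → MIN(m.pages)=364
  3: ids {4, 16} → MIN(m.pages)=153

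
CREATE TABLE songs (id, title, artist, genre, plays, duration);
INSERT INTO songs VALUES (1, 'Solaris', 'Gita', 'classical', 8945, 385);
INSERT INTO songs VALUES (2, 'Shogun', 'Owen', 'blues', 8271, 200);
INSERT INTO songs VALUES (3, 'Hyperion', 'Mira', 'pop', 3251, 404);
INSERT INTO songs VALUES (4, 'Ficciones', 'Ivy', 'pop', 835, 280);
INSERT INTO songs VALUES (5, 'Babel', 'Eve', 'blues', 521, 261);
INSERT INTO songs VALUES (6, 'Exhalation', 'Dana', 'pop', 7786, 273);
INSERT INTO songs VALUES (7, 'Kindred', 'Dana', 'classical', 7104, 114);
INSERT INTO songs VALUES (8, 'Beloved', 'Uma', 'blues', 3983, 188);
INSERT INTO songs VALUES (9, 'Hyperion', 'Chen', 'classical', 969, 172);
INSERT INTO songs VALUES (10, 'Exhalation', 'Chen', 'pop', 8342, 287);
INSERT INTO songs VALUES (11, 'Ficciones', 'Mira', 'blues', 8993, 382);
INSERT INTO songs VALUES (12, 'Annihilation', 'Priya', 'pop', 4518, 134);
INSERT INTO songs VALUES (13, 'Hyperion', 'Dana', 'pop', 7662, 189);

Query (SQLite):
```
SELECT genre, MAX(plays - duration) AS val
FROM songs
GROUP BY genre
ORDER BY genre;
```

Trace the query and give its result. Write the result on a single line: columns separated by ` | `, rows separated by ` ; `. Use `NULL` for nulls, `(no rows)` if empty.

blues | 8611 ; classical | 8560 ; pop | 8055

For each row compute plays - duration.
Group by genre; take MAX of the expression per group.
  blues: ids {2, 5, 8, 11} → MAX(plays - duration)=8611
  classical: ids {1, 7, 9} → MAX(plays - duration)=8560
  pop: ids {3, 4, 6, 10, 12, 13} → MAX(plays - duration)=8055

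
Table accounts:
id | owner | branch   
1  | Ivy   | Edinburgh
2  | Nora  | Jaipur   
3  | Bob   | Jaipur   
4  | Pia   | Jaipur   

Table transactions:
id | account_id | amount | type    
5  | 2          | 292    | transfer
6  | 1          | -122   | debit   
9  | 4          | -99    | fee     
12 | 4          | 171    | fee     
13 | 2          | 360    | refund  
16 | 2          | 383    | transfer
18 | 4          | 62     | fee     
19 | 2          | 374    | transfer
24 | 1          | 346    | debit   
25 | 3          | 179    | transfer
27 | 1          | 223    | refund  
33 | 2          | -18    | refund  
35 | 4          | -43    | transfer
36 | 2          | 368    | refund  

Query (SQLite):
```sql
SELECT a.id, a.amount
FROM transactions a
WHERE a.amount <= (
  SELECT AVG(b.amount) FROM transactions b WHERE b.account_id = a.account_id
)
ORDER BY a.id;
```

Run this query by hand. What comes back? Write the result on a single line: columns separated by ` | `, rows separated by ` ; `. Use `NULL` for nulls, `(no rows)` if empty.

5 | 292 ; 6 | -122 ; 9 | -99 ; 25 | 179 ; 33 | -18 ; 35 | -43

For each transactions row a, compute AVG(amount) over rows sharing a.account_id.
Keep row a if a.amount <= that per-group AVG.
  account_id=1: AVG(amount) = 149.0
  account_id=2: AVG(amount) = 293.166667
  account_id=3: AVG(amount) = 179.0
  account_id=4: AVG(amount) = 22.75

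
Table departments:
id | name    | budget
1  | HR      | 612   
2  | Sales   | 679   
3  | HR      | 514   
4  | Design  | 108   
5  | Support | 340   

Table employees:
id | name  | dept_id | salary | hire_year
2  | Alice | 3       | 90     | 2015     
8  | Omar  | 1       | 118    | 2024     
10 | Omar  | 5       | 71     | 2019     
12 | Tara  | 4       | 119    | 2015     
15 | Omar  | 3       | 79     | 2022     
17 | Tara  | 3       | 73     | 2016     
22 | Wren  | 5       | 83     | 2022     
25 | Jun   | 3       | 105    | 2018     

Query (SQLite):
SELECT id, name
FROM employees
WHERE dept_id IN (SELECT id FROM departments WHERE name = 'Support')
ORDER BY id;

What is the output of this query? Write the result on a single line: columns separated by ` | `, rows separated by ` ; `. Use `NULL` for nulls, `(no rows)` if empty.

Inner query: departments.id where name = 'Support'.
Outer: keep employees rows whose dept_id is in that set.
Inner query → {5}

10 | Omar ; 22 | Wren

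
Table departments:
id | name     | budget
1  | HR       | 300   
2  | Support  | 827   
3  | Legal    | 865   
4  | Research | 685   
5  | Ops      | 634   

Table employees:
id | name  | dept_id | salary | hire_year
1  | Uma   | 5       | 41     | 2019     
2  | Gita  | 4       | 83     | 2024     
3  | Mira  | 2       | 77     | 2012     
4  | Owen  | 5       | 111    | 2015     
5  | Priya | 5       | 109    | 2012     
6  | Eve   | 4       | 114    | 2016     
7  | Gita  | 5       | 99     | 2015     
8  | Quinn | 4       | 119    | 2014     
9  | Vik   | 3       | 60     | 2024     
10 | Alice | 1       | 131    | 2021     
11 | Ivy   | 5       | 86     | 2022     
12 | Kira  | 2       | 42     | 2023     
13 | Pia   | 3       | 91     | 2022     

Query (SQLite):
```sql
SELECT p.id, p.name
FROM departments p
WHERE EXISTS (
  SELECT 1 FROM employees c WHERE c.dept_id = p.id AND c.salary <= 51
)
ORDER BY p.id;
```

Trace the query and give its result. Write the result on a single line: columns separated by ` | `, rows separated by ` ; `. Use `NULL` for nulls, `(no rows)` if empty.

2 | Support ; 5 | Ops

For each departments row, check whether any employees with matching dept_id has salary <= 51.
Keep rows where that is true.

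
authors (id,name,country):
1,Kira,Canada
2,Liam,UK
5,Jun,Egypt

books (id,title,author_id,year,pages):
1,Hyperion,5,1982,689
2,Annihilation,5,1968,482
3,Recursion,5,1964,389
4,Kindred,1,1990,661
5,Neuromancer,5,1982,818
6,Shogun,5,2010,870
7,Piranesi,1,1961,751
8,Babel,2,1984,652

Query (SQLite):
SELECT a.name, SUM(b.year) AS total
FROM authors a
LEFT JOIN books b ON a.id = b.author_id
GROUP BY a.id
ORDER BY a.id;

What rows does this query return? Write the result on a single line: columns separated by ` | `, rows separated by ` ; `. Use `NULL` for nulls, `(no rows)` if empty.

LEFT JOIN keeps every authors row; unmatched ones get NULL for books columns.
Group by authors.id and compute SUM(b.year). SUM over an all-NULL group is NULL.
  1: ids {4, 7} → SUM(b.year)=3951
  2: ids {8} → SUM(b.year)=1984
  5: ids {1, 2, 3, 5, 6} → SUM(b.year)=9906

Kira | 3951 ; Liam | 1984 ; Jun | 9906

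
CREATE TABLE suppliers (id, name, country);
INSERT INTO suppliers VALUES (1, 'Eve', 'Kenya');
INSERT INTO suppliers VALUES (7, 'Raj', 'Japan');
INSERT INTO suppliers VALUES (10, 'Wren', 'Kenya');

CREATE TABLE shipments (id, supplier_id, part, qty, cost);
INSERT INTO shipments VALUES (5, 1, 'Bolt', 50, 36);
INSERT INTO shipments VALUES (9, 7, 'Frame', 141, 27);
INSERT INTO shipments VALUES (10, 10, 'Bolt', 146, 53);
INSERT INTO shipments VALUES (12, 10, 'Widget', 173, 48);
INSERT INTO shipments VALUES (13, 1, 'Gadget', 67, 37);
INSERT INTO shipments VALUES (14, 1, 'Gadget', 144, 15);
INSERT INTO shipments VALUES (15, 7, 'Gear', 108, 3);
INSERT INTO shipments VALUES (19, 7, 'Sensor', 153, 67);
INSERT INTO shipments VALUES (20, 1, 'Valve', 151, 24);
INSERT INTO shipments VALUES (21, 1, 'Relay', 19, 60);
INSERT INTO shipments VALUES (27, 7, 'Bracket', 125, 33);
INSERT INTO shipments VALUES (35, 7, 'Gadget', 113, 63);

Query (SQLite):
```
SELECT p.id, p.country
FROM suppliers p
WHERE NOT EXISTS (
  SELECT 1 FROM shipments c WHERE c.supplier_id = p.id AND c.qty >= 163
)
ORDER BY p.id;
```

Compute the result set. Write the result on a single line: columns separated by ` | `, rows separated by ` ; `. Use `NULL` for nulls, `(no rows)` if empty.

For each suppliers row, check whether any shipments with matching supplier_id has qty >= 163.
Keep rows where that is false.

1 | Kenya ; 7 | Japan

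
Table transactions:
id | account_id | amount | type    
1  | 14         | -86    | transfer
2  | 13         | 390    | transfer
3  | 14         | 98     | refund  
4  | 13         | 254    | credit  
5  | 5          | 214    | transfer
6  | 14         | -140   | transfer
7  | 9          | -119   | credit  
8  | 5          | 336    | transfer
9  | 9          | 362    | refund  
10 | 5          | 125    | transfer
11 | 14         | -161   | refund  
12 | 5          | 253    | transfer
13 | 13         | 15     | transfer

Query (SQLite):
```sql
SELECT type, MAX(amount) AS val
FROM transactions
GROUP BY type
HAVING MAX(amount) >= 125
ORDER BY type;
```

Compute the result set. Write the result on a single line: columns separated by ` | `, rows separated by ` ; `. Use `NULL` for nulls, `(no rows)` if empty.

Partition transactions by type; compute MAX(amount) within each group.
HAVING: keep groups where MAX(amount) >= 125.
  credit: ids {4, 7} → MAX(amount)=254
  refund: ids {3, 9, 11} → MAX(amount)=362
  transfer: ids {1, 2, 5, 6, 8, 10, 12, 13} → MAX(amount)=390

credit | 254 ; refund | 362 ; transfer | 390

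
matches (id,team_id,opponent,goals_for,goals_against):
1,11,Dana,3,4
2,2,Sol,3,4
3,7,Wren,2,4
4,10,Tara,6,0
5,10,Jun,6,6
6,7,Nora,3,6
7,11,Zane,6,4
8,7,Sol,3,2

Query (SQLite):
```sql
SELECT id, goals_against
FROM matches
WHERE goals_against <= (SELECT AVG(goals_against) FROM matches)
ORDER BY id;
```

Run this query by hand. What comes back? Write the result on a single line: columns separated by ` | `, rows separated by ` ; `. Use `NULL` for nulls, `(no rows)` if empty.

4 | 0 ; 8 | 2

Scalar subquery: AVG(goals_against) over all matches rows = 3.75.
Keep rows where goals_against <= that value.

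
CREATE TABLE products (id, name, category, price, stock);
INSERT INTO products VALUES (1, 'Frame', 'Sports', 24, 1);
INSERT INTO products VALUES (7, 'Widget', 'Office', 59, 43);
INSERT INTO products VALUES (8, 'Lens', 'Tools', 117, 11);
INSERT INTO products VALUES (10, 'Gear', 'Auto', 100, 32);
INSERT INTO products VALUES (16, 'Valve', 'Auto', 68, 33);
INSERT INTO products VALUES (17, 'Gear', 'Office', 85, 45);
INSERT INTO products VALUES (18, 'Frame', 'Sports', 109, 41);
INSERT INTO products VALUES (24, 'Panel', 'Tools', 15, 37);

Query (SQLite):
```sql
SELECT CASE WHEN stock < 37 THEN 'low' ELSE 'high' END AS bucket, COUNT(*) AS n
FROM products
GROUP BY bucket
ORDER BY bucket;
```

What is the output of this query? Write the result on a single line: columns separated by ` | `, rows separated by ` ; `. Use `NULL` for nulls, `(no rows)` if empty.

Bucket rows by stock < 37 → 'low' else 'high'; count each bucket.

high | 4 ; low | 4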